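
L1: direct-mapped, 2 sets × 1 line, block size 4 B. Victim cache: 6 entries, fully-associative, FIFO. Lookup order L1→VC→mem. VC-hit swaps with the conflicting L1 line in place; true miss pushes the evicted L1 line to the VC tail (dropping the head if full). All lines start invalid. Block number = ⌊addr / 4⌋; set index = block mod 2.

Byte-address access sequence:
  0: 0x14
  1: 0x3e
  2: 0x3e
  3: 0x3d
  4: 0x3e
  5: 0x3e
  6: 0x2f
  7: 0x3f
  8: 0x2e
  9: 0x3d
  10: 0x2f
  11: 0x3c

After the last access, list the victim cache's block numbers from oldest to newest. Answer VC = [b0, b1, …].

  [0] addr=0x14 blk=5 s=1: MISS | VC []
  [1] addr=0x3e blk=15 s=1: MISS | VC [5]
  [2] addr=0x3e blk=15 s=1: L1-HIT | VC [5]
  [3] addr=0x3d blk=15 s=1: L1-HIT | VC [5]
  [4] addr=0x3e blk=15 s=1: L1-HIT | VC [5]
  [5] addr=0x3e blk=15 s=1: L1-HIT | VC [5]
  [6] addr=0x2f blk=11 s=1: MISS | VC [5, 15]
  [7] addr=0x3f blk=15 s=1: VC-HIT | VC [5, 11]
  [8] addr=0x2e blk=11 s=1: VC-HIT | VC [5, 15]
  [9] addr=0x3d blk=15 s=1: VC-HIT | VC [5, 11]
  [10] addr=0x2f blk=11 s=1: VC-HIT | VC [5, 15]
  [11] addr=0x3c blk=15 s=1: VC-HIT | VC [5, 11]

VC = [5, 11]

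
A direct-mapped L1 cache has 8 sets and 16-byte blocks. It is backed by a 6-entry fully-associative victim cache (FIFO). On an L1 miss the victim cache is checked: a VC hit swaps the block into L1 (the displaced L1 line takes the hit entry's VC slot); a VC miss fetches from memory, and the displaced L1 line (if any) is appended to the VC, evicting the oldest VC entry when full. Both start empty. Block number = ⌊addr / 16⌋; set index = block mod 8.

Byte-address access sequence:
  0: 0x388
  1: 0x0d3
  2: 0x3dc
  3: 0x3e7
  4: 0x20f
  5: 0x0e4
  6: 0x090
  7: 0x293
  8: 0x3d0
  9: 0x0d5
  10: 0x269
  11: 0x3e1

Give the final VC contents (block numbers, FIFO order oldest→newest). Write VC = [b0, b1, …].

VC = [61, 56, 38, 9, 14]

0: 0x388 (blk 56, set 0) → MISS  vc=[]
1: 0xd3 (blk 13, set 5) → MISS  vc=[]
2: 0x3dc (blk 61, set 5) → MISS  vc=[13]
3: 0x3e7 (blk 62, set 6) → MISS  vc=[13]
4: 0x20f (blk 32, set 0) → MISS  vc=[13, 56]
5: 0xe4 (blk 14, set 6) → MISS  vc=[13, 56, 62]
6: 0x90 (blk 9, set 1) → MISS  vc=[13, 56, 62]
7: 0x293 (blk 41, set 1) → MISS  vc=[13, 56, 62, 9]
8: 0x3d0 (blk 61, set 5) → L1-HIT  vc=[13, 56, 62, 9]
9: 0xd5 (blk 13, set 5) → VC-HIT  vc=[61, 56, 62, 9]
10: 0x269 (blk 38, set 6) → MISS  vc=[61, 56, 62, 9, 14]
11: 0x3e1 (blk 62, set 6) → VC-HIT  vc=[61, 56, 38, 9, 14]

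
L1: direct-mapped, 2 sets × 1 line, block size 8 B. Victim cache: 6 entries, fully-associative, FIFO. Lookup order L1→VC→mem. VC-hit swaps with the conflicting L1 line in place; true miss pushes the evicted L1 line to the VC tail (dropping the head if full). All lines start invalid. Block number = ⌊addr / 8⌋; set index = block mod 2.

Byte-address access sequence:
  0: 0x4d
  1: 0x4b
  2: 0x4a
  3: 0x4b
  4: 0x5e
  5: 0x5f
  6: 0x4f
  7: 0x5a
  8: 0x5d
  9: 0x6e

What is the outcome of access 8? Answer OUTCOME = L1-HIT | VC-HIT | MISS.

#0 0x4d→b9/s1 MISS; vc=[]
#1 0x4b→b9/s1 L1-HIT; vc=[]
#2 0x4a→b9/s1 L1-HIT; vc=[]
#3 0x4b→b9/s1 L1-HIT; vc=[]
#4 0x5e→b11/s1 MISS; vc=[9]
#5 0x5f→b11/s1 L1-HIT; vc=[9]
#6 0x4f→b9/s1 VC-HIT; vc=[11]
#7 0x5a→b11/s1 VC-HIT; vc=[9]
#8 0x5d→b11/s1 L1-HIT; vc=[9]
#9 0x6e→b13/s1 MISS; vc=[9,11]

OUTCOME = L1-HIT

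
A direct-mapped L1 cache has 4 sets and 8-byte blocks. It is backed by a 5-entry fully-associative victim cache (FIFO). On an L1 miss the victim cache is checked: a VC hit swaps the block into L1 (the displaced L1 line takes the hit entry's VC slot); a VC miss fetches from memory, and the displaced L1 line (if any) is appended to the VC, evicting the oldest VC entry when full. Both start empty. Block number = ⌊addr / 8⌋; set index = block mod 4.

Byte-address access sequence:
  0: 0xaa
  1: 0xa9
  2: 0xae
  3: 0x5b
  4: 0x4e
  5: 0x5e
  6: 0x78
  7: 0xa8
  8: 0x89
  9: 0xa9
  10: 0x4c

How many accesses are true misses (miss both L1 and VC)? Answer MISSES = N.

MISSES = 5

  [0] addr=0xaa blk=21 s=1: MISS | VC []
  [1] addr=0xa9 blk=21 s=1: L1-HIT | VC []
  [2] addr=0xae blk=21 s=1: L1-HIT | VC []
  [3] addr=0x5b blk=11 s=3: MISS | VC []
  [4] addr=0x4e blk=9 s=1: MISS | VC [21]
  [5] addr=0x5e blk=11 s=3: L1-HIT | VC [21]
  [6] addr=0x78 blk=15 s=3: MISS | VC [21, 11]
  [7] addr=0xa8 blk=21 s=1: VC-HIT | VC [9, 11]
  [8] addr=0x89 blk=17 s=1: MISS | VC [9, 11, 21]
  [9] addr=0xa9 blk=21 s=1: VC-HIT | VC [9, 11, 17]
  [10] addr=0x4c blk=9 s=1: VC-HIT | VC [21, 11, 17]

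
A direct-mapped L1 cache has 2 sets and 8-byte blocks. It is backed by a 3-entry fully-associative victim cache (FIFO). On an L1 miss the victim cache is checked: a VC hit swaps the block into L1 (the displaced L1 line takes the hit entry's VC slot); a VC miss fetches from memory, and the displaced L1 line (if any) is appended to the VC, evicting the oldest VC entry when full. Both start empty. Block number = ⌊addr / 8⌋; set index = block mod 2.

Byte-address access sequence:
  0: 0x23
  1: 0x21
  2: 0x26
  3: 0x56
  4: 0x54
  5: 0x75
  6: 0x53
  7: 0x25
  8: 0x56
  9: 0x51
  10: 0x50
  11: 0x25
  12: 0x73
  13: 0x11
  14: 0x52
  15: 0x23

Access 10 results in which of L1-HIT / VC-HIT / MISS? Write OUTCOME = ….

0: 0x23 (blk 4, set 0) → MISS  vc=[]
1: 0x21 (blk 4, set 0) → L1-HIT  vc=[]
2: 0x26 (blk 4, set 0) → L1-HIT  vc=[]
3: 0x56 (blk 10, set 0) → MISS  vc=[4]
4: 0x54 (blk 10, set 0) → L1-HIT  vc=[4]
5: 0x75 (blk 14, set 0) → MISS  vc=[4, 10]
6: 0x53 (blk 10, set 0) → VC-HIT  vc=[4, 14]
7: 0x25 (blk 4, set 0) → VC-HIT  vc=[10, 14]
8: 0x56 (blk 10, set 0) → VC-HIT  vc=[4, 14]
9: 0x51 (blk 10, set 0) → L1-HIT  vc=[4, 14]
10: 0x50 (blk 10, set 0) → L1-HIT  vc=[4, 14]
11: 0x25 (blk 4, set 0) → VC-HIT  vc=[10, 14]
12: 0x73 (blk 14, set 0) → VC-HIT  vc=[10, 4]
13: 0x11 (blk 2, set 0) → MISS  vc=[10, 4, 14]
14: 0x52 (blk 10, set 0) → VC-HIT  vc=[2, 4, 14]
15: 0x23 (blk 4, set 0) → VC-HIT  vc=[2, 10, 14]

OUTCOME = L1-HIT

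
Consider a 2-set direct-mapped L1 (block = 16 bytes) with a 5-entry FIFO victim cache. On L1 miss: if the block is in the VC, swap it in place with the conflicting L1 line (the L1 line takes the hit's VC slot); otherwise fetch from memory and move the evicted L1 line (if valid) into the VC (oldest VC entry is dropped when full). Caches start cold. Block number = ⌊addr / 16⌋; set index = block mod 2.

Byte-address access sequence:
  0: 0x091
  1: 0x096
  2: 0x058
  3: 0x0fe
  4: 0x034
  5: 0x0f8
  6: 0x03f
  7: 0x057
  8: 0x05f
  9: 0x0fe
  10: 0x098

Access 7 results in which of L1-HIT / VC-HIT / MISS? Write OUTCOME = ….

OUTCOME = VC-HIT

0: 0x91 (blk 9, set 1) → MISS  vc=[]
1: 0x96 (blk 9, set 1) → L1-HIT  vc=[]
2: 0x58 (blk 5, set 1) → MISS  vc=[9]
3: 0xfe (blk 15, set 1) → MISS  vc=[9, 5]
4: 0x34 (blk 3, set 1) → MISS  vc=[9, 5, 15]
5: 0xf8 (blk 15, set 1) → VC-HIT  vc=[9, 5, 3]
6: 0x3f (blk 3, set 1) → VC-HIT  vc=[9, 5, 15]
7: 0x57 (blk 5, set 1) → VC-HIT  vc=[9, 3, 15]
8: 0x5f (blk 5, set 1) → L1-HIT  vc=[9, 3, 15]
9: 0xfe (blk 15, set 1) → VC-HIT  vc=[9, 3, 5]
10: 0x98 (blk 9, set 1) → VC-HIT  vc=[15, 3, 5]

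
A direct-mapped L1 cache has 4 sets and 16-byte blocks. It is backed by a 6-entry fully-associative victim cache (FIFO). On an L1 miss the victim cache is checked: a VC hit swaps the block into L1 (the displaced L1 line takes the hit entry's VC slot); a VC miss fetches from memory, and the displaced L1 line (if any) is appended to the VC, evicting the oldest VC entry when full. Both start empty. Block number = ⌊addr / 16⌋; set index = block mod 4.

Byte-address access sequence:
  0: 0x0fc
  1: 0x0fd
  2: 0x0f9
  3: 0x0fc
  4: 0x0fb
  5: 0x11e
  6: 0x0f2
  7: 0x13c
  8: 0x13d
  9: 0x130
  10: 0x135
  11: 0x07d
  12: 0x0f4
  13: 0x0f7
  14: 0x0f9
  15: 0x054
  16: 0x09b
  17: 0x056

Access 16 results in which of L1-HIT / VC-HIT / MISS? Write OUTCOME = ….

OUTCOME = MISS

0: 0xfc (blk 15, set 3) → MISS  vc=[]
1: 0xfd (blk 15, set 3) → L1-HIT  vc=[]
2: 0xf9 (blk 15, set 3) → L1-HIT  vc=[]
3: 0xfc (blk 15, set 3) → L1-HIT  vc=[]
4: 0xfb (blk 15, set 3) → L1-HIT  vc=[]
5: 0x11e (blk 17, set 1) → MISS  vc=[]
6: 0xf2 (blk 15, set 3) → L1-HIT  vc=[]
7: 0x13c (blk 19, set 3) → MISS  vc=[15]
8: 0x13d (blk 19, set 3) → L1-HIT  vc=[15]
9: 0x130 (blk 19, set 3) → L1-HIT  vc=[15]
10: 0x135 (blk 19, set 3) → L1-HIT  vc=[15]
11: 0x7d (blk 7, set 3) → MISS  vc=[15, 19]
12: 0xf4 (blk 15, set 3) → VC-HIT  vc=[7, 19]
13: 0xf7 (blk 15, set 3) → L1-HIT  vc=[7, 19]
14: 0xf9 (blk 15, set 3) → L1-HIT  vc=[7, 19]
15: 0x54 (blk 5, set 1) → MISS  vc=[7, 19, 17]
16: 0x9b (blk 9, set 1) → MISS  vc=[7, 19, 17, 5]
17: 0x56 (blk 5, set 1) → VC-HIT  vc=[7, 19, 17, 9]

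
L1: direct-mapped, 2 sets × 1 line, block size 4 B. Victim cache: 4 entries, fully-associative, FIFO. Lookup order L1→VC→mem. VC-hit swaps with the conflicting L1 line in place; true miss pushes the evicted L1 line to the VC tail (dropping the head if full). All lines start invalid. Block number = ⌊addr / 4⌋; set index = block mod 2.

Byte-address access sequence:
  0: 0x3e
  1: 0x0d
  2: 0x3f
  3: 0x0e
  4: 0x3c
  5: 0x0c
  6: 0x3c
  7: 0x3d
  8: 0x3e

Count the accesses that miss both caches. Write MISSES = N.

  [0] addr=0x3e blk=15 s=1: MISS | VC []
  [1] addr=0xd blk=3 s=1: MISS | VC [15]
  [2] addr=0x3f blk=15 s=1: VC-HIT | VC [3]
  [3] addr=0xe blk=3 s=1: VC-HIT | VC [15]
  [4] addr=0x3c blk=15 s=1: VC-HIT | VC [3]
  [5] addr=0xc blk=3 s=1: VC-HIT | VC [15]
  [6] addr=0x3c blk=15 s=1: VC-HIT | VC [3]
  [7] addr=0x3d blk=15 s=1: L1-HIT | VC [3]
  [8] addr=0x3e blk=15 s=1: L1-HIT | VC [3]

MISSES = 2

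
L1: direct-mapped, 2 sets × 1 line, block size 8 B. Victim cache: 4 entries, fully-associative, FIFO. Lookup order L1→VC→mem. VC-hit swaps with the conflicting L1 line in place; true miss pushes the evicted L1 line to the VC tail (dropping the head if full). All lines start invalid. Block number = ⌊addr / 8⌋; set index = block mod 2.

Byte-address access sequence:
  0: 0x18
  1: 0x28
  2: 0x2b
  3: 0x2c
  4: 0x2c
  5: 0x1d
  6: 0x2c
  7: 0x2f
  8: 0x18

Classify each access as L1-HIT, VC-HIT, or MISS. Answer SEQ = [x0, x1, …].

SEQ = [MISS, MISS, L1-HIT, L1-HIT, L1-HIT, VC-HIT, VC-HIT, L1-HIT, VC-HIT]

0: 0x18 (blk 3, set 1) → MISS  vc=[]
1: 0x28 (blk 5, set 1) → MISS  vc=[3]
2: 0x2b (blk 5, set 1) → L1-HIT  vc=[3]
3: 0x2c (blk 5, set 1) → L1-HIT  vc=[3]
4: 0x2c (blk 5, set 1) → L1-HIT  vc=[3]
5: 0x1d (blk 3, set 1) → VC-HIT  vc=[5]
6: 0x2c (blk 5, set 1) → VC-HIT  vc=[3]
7: 0x2f (blk 5, set 1) → L1-HIT  vc=[3]
8: 0x18 (blk 3, set 1) → VC-HIT  vc=[5]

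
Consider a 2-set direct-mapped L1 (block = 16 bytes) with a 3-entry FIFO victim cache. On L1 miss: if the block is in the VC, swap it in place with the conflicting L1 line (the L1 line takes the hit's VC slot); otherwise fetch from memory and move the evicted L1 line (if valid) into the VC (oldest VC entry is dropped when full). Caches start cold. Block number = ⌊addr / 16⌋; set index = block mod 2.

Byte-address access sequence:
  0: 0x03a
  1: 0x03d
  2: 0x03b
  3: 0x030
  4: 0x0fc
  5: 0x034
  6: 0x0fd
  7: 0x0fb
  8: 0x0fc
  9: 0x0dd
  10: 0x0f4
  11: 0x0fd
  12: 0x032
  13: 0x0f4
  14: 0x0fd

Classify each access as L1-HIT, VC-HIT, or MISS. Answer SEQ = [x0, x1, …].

#0 0x3a→b3/s1 MISS; vc=[]
#1 0x3d→b3/s1 L1-HIT; vc=[]
#2 0x3b→b3/s1 L1-HIT; vc=[]
#3 0x30→b3/s1 L1-HIT; vc=[]
#4 0xfc→b15/s1 MISS; vc=[3]
#5 0x34→b3/s1 VC-HIT; vc=[15]
#6 0xfd→b15/s1 VC-HIT; vc=[3]
#7 0xfb→b15/s1 L1-HIT; vc=[3]
#8 0xfc→b15/s1 L1-HIT; vc=[3]
#9 0xdd→b13/s1 MISS; vc=[3,15]
#10 0xf4→b15/s1 VC-HIT; vc=[3,13]
#11 0xfd→b15/s1 L1-HIT; vc=[3,13]
#12 0x32→b3/s1 VC-HIT; vc=[15,13]
#13 0xf4→b15/s1 VC-HIT; vc=[3,13]
#14 0xfd→b15/s1 L1-HIT; vc=[3,13]

SEQ = [MISS, L1-HIT, L1-HIT, L1-HIT, MISS, VC-HIT, VC-HIT, L1-HIT, L1-HIT, MISS, VC-HIT, L1-HIT, VC-HIT, VC-HIT, L1-HIT]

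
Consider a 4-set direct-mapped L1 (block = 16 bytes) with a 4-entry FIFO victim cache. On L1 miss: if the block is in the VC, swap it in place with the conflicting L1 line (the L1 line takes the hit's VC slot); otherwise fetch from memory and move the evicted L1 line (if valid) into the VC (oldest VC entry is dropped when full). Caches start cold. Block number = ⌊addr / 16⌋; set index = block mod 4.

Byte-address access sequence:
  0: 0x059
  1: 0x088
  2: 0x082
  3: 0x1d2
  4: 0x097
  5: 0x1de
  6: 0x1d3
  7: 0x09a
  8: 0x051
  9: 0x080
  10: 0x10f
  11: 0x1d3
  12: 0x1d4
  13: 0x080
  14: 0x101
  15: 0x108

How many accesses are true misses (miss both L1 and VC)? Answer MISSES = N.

0: 0x59 (blk 5, set 1) → MISS  vc=[]
1: 0x88 (blk 8, set 0) → MISS  vc=[]
2: 0x82 (blk 8, set 0) → L1-HIT  vc=[]
3: 0x1d2 (blk 29, set 1) → MISS  vc=[5]
4: 0x97 (blk 9, set 1) → MISS  vc=[5, 29]
5: 0x1de (blk 29, set 1) → VC-HIT  vc=[5, 9]
6: 0x1d3 (blk 29, set 1) → L1-HIT  vc=[5, 9]
7: 0x9a (blk 9, set 1) → VC-HIT  vc=[5, 29]
8: 0x51 (blk 5, set 1) → VC-HIT  vc=[9, 29]
9: 0x80 (blk 8, set 0) → L1-HIT  vc=[9, 29]
10: 0x10f (blk 16, set 0) → MISS  vc=[9, 29, 8]
11: 0x1d3 (blk 29, set 1) → VC-HIT  vc=[9, 5, 8]
12: 0x1d4 (blk 29, set 1) → L1-HIT  vc=[9, 5, 8]
13: 0x80 (blk 8, set 0) → VC-HIT  vc=[9, 5, 16]
14: 0x101 (blk 16, set 0) → VC-HIT  vc=[9, 5, 8]
15: 0x108 (blk 16, set 0) → L1-HIT  vc=[9, 5, 8]

MISSES = 5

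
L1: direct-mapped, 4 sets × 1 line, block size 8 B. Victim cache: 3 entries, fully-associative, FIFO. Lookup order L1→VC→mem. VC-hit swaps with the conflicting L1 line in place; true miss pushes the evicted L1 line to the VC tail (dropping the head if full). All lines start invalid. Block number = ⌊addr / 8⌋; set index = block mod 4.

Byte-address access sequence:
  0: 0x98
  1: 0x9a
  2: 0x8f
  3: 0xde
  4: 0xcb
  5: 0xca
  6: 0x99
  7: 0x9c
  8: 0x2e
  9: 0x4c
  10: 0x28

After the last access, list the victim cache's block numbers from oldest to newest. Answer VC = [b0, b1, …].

VC = [17, 25, 9]

  [0] addr=0x98 blk=19 s=3: MISS | VC []
  [1] addr=0x9a blk=19 s=3: L1-HIT | VC []
  [2] addr=0x8f blk=17 s=1: MISS | VC []
  [3] addr=0xde blk=27 s=3: MISS | VC [19]
  [4] addr=0xcb blk=25 s=1: MISS | VC [19, 17]
  [5] addr=0xca blk=25 s=1: L1-HIT | VC [19, 17]
  [6] addr=0x99 blk=19 s=3: VC-HIT | VC [27, 17]
  [7] addr=0x9c blk=19 s=3: L1-HIT | VC [27, 17]
  [8] addr=0x2e blk=5 s=1: MISS | VC [27, 17, 25]
  [9] addr=0x4c blk=9 s=1: MISS | VC [17, 25, 5]
  [10] addr=0x28 blk=5 s=1: VC-HIT | VC [17, 25, 9]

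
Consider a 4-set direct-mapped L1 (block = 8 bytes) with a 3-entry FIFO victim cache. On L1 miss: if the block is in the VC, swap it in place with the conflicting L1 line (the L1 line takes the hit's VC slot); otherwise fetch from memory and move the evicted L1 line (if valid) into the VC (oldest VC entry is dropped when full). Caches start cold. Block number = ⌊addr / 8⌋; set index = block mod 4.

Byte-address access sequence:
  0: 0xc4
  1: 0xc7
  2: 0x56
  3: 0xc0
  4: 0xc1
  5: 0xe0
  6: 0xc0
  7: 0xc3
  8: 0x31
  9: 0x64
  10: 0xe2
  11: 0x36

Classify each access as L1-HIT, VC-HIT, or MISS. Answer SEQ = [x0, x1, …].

0: 0xc4 (blk 24, set 0) → MISS  vc=[]
1: 0xc7 (blk 24, set 0) → L1-HIT  vc=[]
2: 0x56 (blk 10, set 2) → MISS  vc=[]
3: 0xc0 (blk 24, set 0) → L1-HIT  vc=[]
4: 0xc1 (blk 24, set 0) → L1-HIT  vc=[]
5: 0xe0 (blk 28, set 0) → MISS  vc=[24]
6: 0xc0 (blk 24, set 0) → VC-HIT  vc=[28]
7: 0xc3 (blk 24, set 0) → L1-HIT  vc=[28]
8: 0x31 (blk 6, set 2) → MISS  vc=[28, 10]
9: 0x64 (blk 12, set 0) → MISS  vc=[28, 10, 24]
10: 0xe2 (blk 28, set 0) → VC-HIT  vc=[12, 10, 24]
11: 0x36 (blk 6, set 2) → L1-HIT  vc=[12, 10, 24]

SEQ = [MISS, L1-HIT, MISS, L1-HIT, L1-HIT, MISS, VC-HIT, L1-HIT, MISS, MISS, VC-HIT, L1-HIT]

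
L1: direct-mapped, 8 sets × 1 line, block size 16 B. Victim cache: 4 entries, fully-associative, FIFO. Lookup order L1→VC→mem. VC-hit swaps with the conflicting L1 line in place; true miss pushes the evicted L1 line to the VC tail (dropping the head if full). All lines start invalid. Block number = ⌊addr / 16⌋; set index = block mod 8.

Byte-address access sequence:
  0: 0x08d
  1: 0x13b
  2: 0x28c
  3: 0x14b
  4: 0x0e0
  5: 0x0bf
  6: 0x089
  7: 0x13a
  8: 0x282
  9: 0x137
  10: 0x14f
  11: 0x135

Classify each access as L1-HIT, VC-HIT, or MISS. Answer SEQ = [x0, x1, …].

#0 0x8d→b8/s0 MISS; vc=[]
#1 0x13b→b19/s3 MISS; vc=[]
#2 0x28c→b40/s0 MISS; vc=[8]
#3 0x14b→b20/s4 MISS; vc=[8]
#4 0xe0→b14/s6 MISS; vc=[8]
#5 0xbf→b11/s3 MISS; vc=[8,19]
#6 0x89→b8/s0 VC-HIT; vc=[40,19]
#7 0x13a→b19/s3 VC-HIT; vc=[40,11]
#8 0x282→b40/s0 VC-HIT; vc=[8,11]
#9 0x137→b19/s3 L1-HIT; vc=[8,11]
#10 0x14f→b20/s4 L1-HIT; vc=[8,11]
#11 0x135→b19/s3 L1-HIT; vc=[8,11]

SEQ = [MISS, MISS, MISS, MISS, MISS, MISS, VC-HIT, VC-HIT, VC-HIT, L1-HIT, L1-HIT, L1-HIT]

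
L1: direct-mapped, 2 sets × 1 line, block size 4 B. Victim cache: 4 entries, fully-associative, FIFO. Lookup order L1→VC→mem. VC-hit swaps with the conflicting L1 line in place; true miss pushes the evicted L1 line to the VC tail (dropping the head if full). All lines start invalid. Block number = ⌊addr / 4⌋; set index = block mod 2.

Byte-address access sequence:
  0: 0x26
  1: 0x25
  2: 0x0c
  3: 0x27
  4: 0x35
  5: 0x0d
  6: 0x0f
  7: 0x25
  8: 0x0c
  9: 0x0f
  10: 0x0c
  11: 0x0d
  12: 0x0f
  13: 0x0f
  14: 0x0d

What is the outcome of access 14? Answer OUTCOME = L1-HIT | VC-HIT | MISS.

OUTCOME = L1-HIT

0: 0x26 (blk 9, set 1) → MISS  vc=[]
1: 0x25 (blk 9, set 1) → L1-HIT  vc=[]
2: 0xc (blk 3, set 1) → MISS  vc=[9]
3: 0x27 (blk 9, set 1) → VC-HIT  vc=[3]
4: 0x35 (blk 13, set 1) → MISS  vc=[3, 9]
5: 0xd (blk 3, set 1) → VC-HIT  vc=[13, 9]
6: 0xf (blk 3, set 1) → L1-HIT  vc=[13, 9]
7: 0x25 (blk 9, set 1) → VC-HIT  vc=[13, 3]
8: 0xc (blk 3, set 1) → VC-HIT  vc=[13, 9]
9: 0xf (blk 3, set 1) → L1-HIT  vc=[13, 9]
10: 0xc (blk 3, set 1) → L1-HIT  vc=[13, 9]
11: 0xd (blk 3, set 1) → L1-HIT  vc=[13, 9]
12: 0xf (blk 3, set 1) → L1-HIT  vc=[13, 9]
13: 0xf (blk 3, set 1) → L1-HIT  vc=[13, 9]
14: 0xd (blk 3, set 1) → L1-HIT  vc=[13, 9]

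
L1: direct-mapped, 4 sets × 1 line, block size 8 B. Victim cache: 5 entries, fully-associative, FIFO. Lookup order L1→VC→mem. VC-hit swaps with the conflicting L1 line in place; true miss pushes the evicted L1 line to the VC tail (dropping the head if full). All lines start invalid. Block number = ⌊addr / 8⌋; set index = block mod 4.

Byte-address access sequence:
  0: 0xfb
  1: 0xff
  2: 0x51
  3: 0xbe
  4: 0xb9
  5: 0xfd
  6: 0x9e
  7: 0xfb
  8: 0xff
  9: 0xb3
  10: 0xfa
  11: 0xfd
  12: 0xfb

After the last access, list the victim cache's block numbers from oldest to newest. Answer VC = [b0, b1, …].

VC = [23, 19, 10]

0: 0xfb (blk 31, set 3) → MISS  vc=[]
1: 0xff (blk 31, set 3) → L1-HIT  vc=[]
2: 0x51 (blk 10, set 2) → MISS  vc=[]
3: 0xbe (blk 23, set 3) → MISS  vc=[31]
4: 0xb9 (blk 23, set 3) → L1-HIT  vc=[31]
5: 0xfd (blk 31, set 3) → VC-HIT  vc=[23]
6: 0x9e (blk 19, set 3) → MISS  vc=[23, 31]
7: 0xfb (blk 31, set 3) → VC-HIT  vc=[23, 19]
8: 0xff (blk 31, set 3) → L1-HIT  vc=[23, 19]
9: 0xb3 (blk 22, set 2) → MISS  vc=[23, 19, 10]
10: 0xfa (blk 31, set 3) → L1-HIT  vc=[23, 19, 10]
11: 0xfd (blk 31, set 3) → L1-HIT  vc=[23, 19, 10]
12: 0xfb (blk 31, set 3) → L1-HIT  vc=[23, 19, 10]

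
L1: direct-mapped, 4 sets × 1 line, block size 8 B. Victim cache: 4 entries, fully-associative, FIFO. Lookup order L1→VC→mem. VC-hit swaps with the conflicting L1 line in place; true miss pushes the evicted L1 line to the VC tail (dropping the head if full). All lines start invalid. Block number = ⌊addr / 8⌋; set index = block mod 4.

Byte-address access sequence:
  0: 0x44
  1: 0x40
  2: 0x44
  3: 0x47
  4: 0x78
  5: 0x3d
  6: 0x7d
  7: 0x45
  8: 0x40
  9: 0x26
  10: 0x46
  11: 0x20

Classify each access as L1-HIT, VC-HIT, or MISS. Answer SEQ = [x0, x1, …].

SEQ = [MISS, L1-HIT, L1-HIT, L1-HIT, MISS, MISS, VC-HIT, L1-HIT, L1-HIT, MISS, VC-HIT, VC-HIT]

0: 0x44 (blk 8, set 0) → MISS  vc=[]
1: 0x40 (blk 8, set 0) → L1-HIT  vc=[]
2: 0x44 (blk 8, set 0) → L1-HIT  vc=[]
3: 0x47 (blk 8, set 0) → L1-HIT  vc=[]
4: 0x78 (blk 15, set 3) → MISS  vc=[]
5: 0x3d (blk 7, set 3) → MISS  vc=[15]
6: 0x7d (blk 15, set 3) → VC-HIT  vc=[7]
7: 0x45 (blk 8, set 0) → L1-HIT  vc=[7]
8: 0x40 (blk 8, set 0) → L1-HIT  vc=[7]
9: 0x26 (blk 4, set 0) → MISS  vc=[7, 8]
10: 0x46 (blk 8, set 0) → VC-HIT  vc=[7, 4]
11: 0x20 (blk 4, set 0) → VC-HIT  vc=[7, 8]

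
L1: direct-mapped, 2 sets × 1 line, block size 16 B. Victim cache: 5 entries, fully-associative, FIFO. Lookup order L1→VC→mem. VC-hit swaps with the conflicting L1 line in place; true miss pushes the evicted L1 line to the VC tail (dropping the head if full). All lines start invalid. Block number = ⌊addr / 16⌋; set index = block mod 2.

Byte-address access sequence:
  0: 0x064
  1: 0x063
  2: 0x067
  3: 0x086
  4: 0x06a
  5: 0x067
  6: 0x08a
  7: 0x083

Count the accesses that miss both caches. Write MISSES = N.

#0 0x64→b6/s0 MISS; vc=[]
#1 0x63→b6/s0 L1-HIT; vc=[]
#2 0x67→b6/s0 L1-HIT; vc=[]
#3 0x86→b8/s0 MISS; vc=[6]
#4 0x6a→b6/s0 VC-HIT; vc=[8]
#5 0x67→b6/s0 L1-HIT; vc=[8]
#6 0x8a→b8/s0 VC-HIT; vc=[6]
#7 0x83→b8/s0 L1-HIT; vc=[6]

MISSES = 2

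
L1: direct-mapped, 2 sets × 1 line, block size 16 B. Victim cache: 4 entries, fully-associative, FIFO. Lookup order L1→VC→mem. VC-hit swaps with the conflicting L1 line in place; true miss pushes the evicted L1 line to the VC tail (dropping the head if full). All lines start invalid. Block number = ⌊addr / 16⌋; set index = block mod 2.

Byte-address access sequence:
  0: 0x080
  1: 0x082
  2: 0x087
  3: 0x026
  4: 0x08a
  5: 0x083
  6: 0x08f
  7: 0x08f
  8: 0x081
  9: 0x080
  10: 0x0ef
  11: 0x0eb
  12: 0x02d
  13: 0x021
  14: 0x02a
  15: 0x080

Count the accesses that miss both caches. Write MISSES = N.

0: 0x80 (blk 8, set 0) → MISS  vc=[]
1: 0x82 (blk 8, set 0) → L1-HIT  vc=[]
2: 0x87 (blk 8, set 0) → L1-HIT  vc=[]
3: 0x26 (blk 2, set 0) → MISS  vc=[8]
4: 0x8a (blk 8, set 0) → VC-HIT  vc=[2]
5: 0x83 (blk 8, set 0) → L1-HIT  vc=[2]
6: 0x8f (blk 8, set 0) → L1-HIT  vc=[2]
7: 0x8f (blk 8, set 0) → L1-HIT  vc=[2]
8: 0x81 (blk 8, set 0) → L1-HIT  vc=[2]
9: 0x80 (blk 8, set 0) → L1-HIT  vc=[2]
10: 0xef (blk 14, set 0) → MISS  vc=[2, 8]
11: 0xeb (blk 14, set 0) → L1-HIT  vc=[2, 8]
12: 0x2d (blk 2, set 0) → VC-HIT  vc=[14, 8]
13: 0x21 (blk 2, set 0) → L1-HIT  vc=[14, 8]
14: 0x2a (blk 2, set 0) → L1-HIT  vc=[14, 8]
15: 0x80 (blk 8, set 0) → VC-HIT  vc=[14, 2]

MISSES = 3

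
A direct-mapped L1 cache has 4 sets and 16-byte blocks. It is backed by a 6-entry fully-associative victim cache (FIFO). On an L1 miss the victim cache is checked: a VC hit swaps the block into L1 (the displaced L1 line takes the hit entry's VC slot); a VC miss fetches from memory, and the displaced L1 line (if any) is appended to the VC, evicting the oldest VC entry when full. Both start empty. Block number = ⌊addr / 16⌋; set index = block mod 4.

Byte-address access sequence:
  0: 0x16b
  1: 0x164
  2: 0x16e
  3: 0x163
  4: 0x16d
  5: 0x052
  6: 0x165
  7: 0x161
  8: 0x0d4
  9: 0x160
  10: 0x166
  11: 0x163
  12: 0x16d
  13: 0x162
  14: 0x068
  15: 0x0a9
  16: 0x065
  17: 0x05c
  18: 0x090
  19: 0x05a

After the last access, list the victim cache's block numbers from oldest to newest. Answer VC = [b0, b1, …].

VC = [13, 22, 10, 9]

#0 0x16b→b22/s2 MISS; vc=[]
#1 0x164→b22/s2 L1-HIT; vc=[]
#2 0x16e→b22/s2 L1-HIT; vc=[]
#3 0x163→b22/s2 L1-HIT; vc=[]
#4 0x16d→b22/s2 L1-HIT; vc=[]
#5 0x52→b5/s1 MISS; vc=[]
#6 0x165→b22/s2 L1-HIT; vc=[]
#7 0x161→b22/s2 L1-HIT; vc=[]
#8 0xd4→b13/s1 MISS; vc=[5]
#9 0x160→b22/s2 L1-HIT; vc=[5]
#10 0x166→b22/s2 L1-HIT; vc=[5]
#11 0x163→b22/s2 L1-HIT; vc=[5]
#12 0x16d→b22/s2 L1-HIT; vc=[5]
#13 0x162→b22/s2 L1-HIT; vc=[5]
#14 0x68→b6/s2 MISS; vc=[5,22]
#15 0xa9→b10/s2 MISS; vc=[5,22,6]
#16 0x65→b6/s2 VC-HIT; vc=[5,22,10]
#17 0x5c→b5/s1 VC-HIT; vc=[13,22,10]
#18 0x90→b9/s1 MISS; vc=[13,22,10,5]
#19 0x5a→b5/s1 VC-HIT; vc=[13,22,10,9]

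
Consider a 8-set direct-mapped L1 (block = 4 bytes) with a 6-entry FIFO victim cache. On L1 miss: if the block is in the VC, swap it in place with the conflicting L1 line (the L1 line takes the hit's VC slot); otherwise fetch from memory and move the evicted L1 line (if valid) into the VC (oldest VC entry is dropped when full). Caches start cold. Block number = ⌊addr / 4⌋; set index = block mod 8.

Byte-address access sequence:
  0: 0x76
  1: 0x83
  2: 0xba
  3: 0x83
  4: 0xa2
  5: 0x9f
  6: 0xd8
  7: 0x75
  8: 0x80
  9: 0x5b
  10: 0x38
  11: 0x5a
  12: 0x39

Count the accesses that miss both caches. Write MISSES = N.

  [0] addr=0x76 blk=29 s=5: MISS | VC []
  [1] addr=0x83 blk=32 s=0: MISS | VC []
  [2] addr=0xba blk=46 s=6: MISS | VC []
  [3] addr=0x83 blk=32 s=0: L1-HIT | VC []
  [4] addr=0xa2 blk=40 s=0: MISS | VC [32]
  [5] addr=0x9f blk=39 s=7: MISS | VC [32]
  [6] addr=0xd8 blk=54 s=6: MISS | VC [32, 46]
  [7] addr=0x75 blk=29 s=5: L1-HIT | VC [32, 46]
  [8] addr=0x80 blk=32 s=0: VC-HIT | VC [40, 46]
  [9] addr=0x5b blk=22 s=6: MISS | VC [40, 46, 54]
  [10] addr=0x38 blk=14 s=6: MISS | VC [40, 46, 54, 22]
  [11] addr=0x5a blk=22 s=6: VC-HIT | VC [40, 46, 54, 14]
  [12] addr=0x39 blk=14 s=6: VC-HIT | VC [40, 46, 54, 22]

MISSES = 8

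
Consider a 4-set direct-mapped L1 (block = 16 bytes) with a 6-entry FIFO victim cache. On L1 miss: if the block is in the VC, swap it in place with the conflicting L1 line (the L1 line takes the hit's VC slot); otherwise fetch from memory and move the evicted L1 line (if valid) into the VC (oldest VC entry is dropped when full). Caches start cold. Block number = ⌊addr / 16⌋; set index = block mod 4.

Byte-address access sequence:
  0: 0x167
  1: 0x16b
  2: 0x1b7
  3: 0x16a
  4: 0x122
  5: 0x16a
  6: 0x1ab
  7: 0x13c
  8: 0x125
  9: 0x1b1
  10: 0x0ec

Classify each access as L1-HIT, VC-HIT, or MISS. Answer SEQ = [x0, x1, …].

SEQ = [MISS, L1-HIT, MISS, L1-HIT, MISS, VC-HIT, MISS, MISS, VC-HIT, VC-HIT, MISS]

0: 0x167 (blk 22, set 2) → MISS  vc=[]
1: 0x16b (blk 22, set 2) → L1-HIT  vc=[]
2: 0x1b7 (blk 27, set 3) → MISS  vc=[]
3: 0x16a (blk 22, set 2) → L1-HIT  vc=[]
4: 0x122 (blk 18, set 2) → MISS  vc=[22]
5: 0x16a (blk 22, set 2) → VC-HIT  vc=[18]
6: 0x1ab (blk 26, set 2) → MISS  vc=[18, 22]
7: 0x13c (blk 19, set 3) → MISS  vc=[18, 22, 27]
8: 0x125 (blk 18, set 2) → VC-HIT  vc=[26, 22, 27]
9: 0x1b1 (blk 27, set 3) → VC-HIT  vc=[26, 22, 19]
10: 0xec (blk 14, set 2) → MISS  vc=[26, 22, 19, 18]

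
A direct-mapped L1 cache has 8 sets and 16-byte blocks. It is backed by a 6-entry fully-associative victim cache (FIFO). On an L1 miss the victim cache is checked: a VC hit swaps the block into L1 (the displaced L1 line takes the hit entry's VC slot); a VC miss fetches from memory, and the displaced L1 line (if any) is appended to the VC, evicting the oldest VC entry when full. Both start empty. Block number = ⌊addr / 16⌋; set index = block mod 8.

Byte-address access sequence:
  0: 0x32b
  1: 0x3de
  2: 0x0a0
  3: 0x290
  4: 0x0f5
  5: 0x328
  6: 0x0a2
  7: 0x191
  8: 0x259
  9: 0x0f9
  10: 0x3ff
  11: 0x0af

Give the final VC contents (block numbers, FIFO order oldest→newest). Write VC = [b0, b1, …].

  [0] addr=0x32b blk=50 s=2: MISS | VC []
  [1] addr=0x3de blk=61 s=5: MISS | VC []
  [2] addr=0xa0 blk=10 s=2: MISS | VC [50]
  [3] addr=0x290 blk=41 s=1: MISS | VC [50]
  [4] addr=0xf5 blk=15 s=7: MISS | VC [50]
  [5] addr=0x328 blk=50 s=2: VC-HIT | VC [10]
  [6] addr=0xa2 blk=10 s=2: VC-HIT | VC [50]
  [7] addr=0x191 blk=25 s=1: MISS | VC [50, 41]
  [8] addr=0x259 blk=37 s=5: MISS | VC [50, 41, 61]
  [9] addr=0xf9 blk=15 s=7: L1-HIT | VC [50, 41, 61]
  [10] addr=0x3ff blk=63 s=7: MISS | VC [50, 41, 61, 15]
  [11] addr=0xaf blk=10 s=2: L1-HIT | VC [50, 41, 61, 15]

VC = [50, 41, 61, 15]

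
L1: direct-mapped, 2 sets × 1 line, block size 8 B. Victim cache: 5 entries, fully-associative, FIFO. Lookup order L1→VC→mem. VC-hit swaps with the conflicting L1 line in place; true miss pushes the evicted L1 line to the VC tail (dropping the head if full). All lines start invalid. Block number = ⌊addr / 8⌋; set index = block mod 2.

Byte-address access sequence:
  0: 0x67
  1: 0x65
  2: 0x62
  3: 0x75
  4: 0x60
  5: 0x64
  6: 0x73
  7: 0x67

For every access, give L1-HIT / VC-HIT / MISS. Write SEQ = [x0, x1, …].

SEQ = [MISS, L1-HIT, L1-HIT, MISS, VC-HIT, L1-HIT, VC-HIT, VC-HIT]

#0 0x67→b12/s0 MISS; vc=[]
#1 0x65→b12/s0 L1-HIT; vc=[]
#2 0x62→b12/s0 L1-HIT; vc=[]
#3 0x75→b14/s0 MISS; vc=[12]
#4 0x60→b12/s0 VC-HIT; vc=[14]
#5 0x64→b12/s0 L1-HIT; vc=[14]
#6 0x73→b14/s0 VC-HIT; vc=[12]
#7 0x67→b12/s0 VC-HIT; vc=[14]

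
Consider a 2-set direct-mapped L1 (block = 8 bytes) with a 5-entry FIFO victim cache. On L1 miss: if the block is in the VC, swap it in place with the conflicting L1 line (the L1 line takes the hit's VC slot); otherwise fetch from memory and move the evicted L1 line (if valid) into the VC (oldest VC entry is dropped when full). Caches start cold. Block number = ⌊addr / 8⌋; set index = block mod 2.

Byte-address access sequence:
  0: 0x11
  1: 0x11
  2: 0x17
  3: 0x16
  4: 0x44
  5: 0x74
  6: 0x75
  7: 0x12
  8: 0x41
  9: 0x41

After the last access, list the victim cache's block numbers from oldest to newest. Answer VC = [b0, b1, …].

0: 0x11 (blk 2, set 0) → MISS  vc=[]
1: 0x11 (blk 2, set 0) → L1-HIT  vc=[]
2: 0x17 (blk 2, set 0) → L1-HIT  vc=[]
3: 0x16 (blk 2, set 0) → L1-HIT  vc=[]
4: 0x44 (blk 8, set 0) → MISS  vc=[2]
5: 0x74 (blk 14, set 0) → MISS  vc=[2, 8]
6: 0x75 (blk 14, set 0) → L1-HIT  vc=[2, 8]
7: 0x12 (blk 2, set 0) → VC-HIT  vc=[14, 8]
8: 0x41 (blk 8, set 0) → VC-HIT  vc=[14, 2]
9: 0x41 (blk 8, set 0) → L1-HIT  vc=[14, 2]

VC = [14, 2]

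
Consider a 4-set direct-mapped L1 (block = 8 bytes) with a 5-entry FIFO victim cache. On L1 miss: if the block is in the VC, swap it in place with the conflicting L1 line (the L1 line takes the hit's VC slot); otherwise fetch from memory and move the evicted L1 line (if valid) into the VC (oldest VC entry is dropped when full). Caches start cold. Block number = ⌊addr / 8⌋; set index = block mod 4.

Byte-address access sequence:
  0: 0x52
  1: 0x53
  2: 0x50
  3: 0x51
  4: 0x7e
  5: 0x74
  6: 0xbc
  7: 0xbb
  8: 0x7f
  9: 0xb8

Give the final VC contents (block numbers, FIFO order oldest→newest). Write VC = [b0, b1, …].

0: 0x52 (blk 10, set 2) → MISS  vc=[]
1: 0x53 (blk 10, set 2) → L1-HIT  vc=[]
2: 0x50 (blk 10, set 2) → L1-HIT  vc=[]
3: 0x51 (blk 10, set 2) → L1-HIT  vc=[]
4: 0x7e (blk 15, set 3) → MISS  vc=[]
5: 0x74 (blk 14, set 2) → MISS  vc=[10]
6: 0xbc (blk 23, set 3) → MISS  vc=[10, 15]
7: 0xbb (blk 23, set 3) → L1-HIT  vc=[10, 15]
8: 0x7f (blk 15, set 3) → VC-HIT  vc=[10, 23]
9: 0xb8 (blk 23, set 3) → VC-HIT  vc=[10, 15]

VC = [10, 15]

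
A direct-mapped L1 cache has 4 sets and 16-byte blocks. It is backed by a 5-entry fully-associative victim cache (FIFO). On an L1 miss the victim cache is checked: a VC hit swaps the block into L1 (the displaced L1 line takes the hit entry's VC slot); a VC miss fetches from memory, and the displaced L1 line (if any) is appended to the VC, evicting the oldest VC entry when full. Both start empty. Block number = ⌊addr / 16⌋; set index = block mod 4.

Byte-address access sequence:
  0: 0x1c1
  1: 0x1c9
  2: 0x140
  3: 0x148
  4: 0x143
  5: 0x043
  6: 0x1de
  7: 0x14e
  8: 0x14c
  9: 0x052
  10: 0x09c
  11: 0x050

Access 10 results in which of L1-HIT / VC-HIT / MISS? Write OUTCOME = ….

0: 0x1c1 (blk 28, set 0) → MISS  vc=[]
1: 0x1c9 (blk 28, set 0) → L1-HIT  vc=[]
2: 0x140 (blk 20, set 0) → MISS  vc=[28]
3: 0x148 (blk 20, set 0) → L1-HIT  vc=[28]
4: 0x143 (blk 20, set 0) → L1-HIT  vc=[28]
5: 0x43 (blk 4, set 0) → MISS  vc=[28, 20]
6: 0x1de (blk 29, set 1) → MISS  vc=[28, 20]
7: 0x14e (blk 20, set 0) → VC-HIT  vc=[28, 4]
8: 0x14c (blk 20, set 0) → L1-HIT  vc=[28, 4]
9: 0x52 (blk 5, set 1) → MISS  vc=[28, 4, 29]
10: 0x9c (blk 9, set 1) → MISS  vc=[28, 4, 29, 5]
11: 0x50 (blk 5, set 1) → VC-HIT  vc=[28, 4, 29, 9]

OUTCOME = MISS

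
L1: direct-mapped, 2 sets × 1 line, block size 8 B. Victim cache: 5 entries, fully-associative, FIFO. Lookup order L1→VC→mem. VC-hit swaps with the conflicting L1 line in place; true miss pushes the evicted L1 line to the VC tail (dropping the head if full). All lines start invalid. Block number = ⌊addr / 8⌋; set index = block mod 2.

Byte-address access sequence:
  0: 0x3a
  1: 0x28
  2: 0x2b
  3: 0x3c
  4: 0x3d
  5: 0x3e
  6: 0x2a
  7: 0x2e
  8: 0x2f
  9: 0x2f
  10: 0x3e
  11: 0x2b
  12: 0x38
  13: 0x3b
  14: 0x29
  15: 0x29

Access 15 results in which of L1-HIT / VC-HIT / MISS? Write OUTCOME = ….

OUTCOME = L1-HIT

  [0] addr=0x3a blk=7 s=1: MISS | VC []
  [1] addr=0x28 blk=5 s=1: MISS | VC [7]
  [2] addr=0x2b blk=5 s=1: L1-HIT | VC [7]
  [3] addr=0x3c blk=7 s=1: VC-HIT | VC [5]
  [4] addr=0x3d blk=7 s=1: L1-HIT | VC [5]
  [5] addr=0x3e blk=7 s=1: L1-HIT | VC [5]
  [6] addr=0x2a blk=5 s=1: VC-HIT | VC [7]
  [7] addr=0x2e blk=5 s=1: L1-HIT | VC [7]
  [8] addr=0x2f blk=5 s=1: L1-HIT | VC [7]
  [9] addr=0x2f blk=5 s=1: L1-HIT | VC [7]
  [10] addr=0x3e blk=7 s=1: VC-HIT | VC [5]
  [11] addr=0x2b blk=5 s=1: VC-HIT | VC [7]
  [12] addr=0x38 blk=7 s=1: VC-HIT | VC [5]
  [13] addr=0x3b blk=7 s=1: L1-HIT | VC [5]
  [14] addr=0x29 blk=5 s=1: VC-HIT | VC [7]
  [15] addr=0x29 blk=5 s=1: L1-HIT | VC [7]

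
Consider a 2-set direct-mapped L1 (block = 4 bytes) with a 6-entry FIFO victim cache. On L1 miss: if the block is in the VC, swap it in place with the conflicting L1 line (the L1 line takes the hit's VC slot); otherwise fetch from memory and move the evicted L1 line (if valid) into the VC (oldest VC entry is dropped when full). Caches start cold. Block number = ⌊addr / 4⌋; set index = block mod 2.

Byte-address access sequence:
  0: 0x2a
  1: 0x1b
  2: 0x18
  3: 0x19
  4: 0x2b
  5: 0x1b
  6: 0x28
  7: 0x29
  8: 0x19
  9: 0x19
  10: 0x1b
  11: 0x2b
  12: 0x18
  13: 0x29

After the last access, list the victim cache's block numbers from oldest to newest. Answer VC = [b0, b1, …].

VC = [6]

#0 0x2a→b10/s0 MISS; vc=[]
#1 0x1b→b6/s0 MISS; vc=[10]
#2 0x18→b6/s0 L1-HIT; vc=[10]
#3 0x19→b6/s0 L1-HIT; vc=[10]
#4 0x2b→b10/s0 VC-HIT; vc=[6]
#5 0x1b→b6/s0 VC-HIT; vc=[10]
#6 0x28→b10/s0 VC-HIT; vc=[6]
#7 0x29→b10/s0 L1-HIT; vc=[6]
#8 0x19→b6/s0 VC-HIT; vc=[10]
#9 0x19→b6/s0 L1-HIT; vc=[10]
#10 0x1b→b6/s0 L1-HIT; vc=[10]
#11 0x2b→b10/s0 VC-HIT; vc=[6]
#12 0x18→b6/s0 VC-HIT; vc=[10]
#13 0x29→b10/s0 VC-HIT; vc=[6]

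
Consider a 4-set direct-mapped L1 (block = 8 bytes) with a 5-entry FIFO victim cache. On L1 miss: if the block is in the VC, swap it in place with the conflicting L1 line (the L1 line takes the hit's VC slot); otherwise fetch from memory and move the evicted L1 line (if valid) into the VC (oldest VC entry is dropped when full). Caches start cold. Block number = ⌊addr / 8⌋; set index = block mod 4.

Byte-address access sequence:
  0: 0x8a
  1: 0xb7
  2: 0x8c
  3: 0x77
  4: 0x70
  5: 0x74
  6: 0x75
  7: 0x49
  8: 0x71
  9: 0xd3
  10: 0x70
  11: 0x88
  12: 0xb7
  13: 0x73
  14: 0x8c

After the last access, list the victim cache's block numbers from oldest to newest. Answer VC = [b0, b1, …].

#0 0x8a→b17/s1 MISS; vc=[]
#1 0xb7→b22/s2 MISS; vc=[]
#2 0x8c→b17/s1 L1-HIT; vc=[]
#3 0x77→b14/s2 MISS; vc=[22]
#4 0x70→b14/s2 L1-HIT; vc=[22]
#5 0x74→b14/s2 L1-HIT; vc=[22]
#6 0x75→b14/s2 L1-HIT; vc=[22]
#7 0x49→b9/s1 MISS; vc=[22,17]
#8 0x71→b14/s2 L1-HIT; vc=[22,17]
#9 0xd3→b26/s2 MISS; vc=[22,17,14]
#10 0x70→b14/s2 VC-HIT; vc=[22,17,26]
#11 0x88→b17/s1 VC-HIT; vc=[22,9,26]
#12 0xb7→b22/s2 VC-HIT; vc=[14,9,26]
#13 0x73→b14/s2 VC-HIT; vc=[22,9,26]
#14 0x8c→b17/s1 L1-HIT; vc=[22,9,26]

VC = [22, 9, 26]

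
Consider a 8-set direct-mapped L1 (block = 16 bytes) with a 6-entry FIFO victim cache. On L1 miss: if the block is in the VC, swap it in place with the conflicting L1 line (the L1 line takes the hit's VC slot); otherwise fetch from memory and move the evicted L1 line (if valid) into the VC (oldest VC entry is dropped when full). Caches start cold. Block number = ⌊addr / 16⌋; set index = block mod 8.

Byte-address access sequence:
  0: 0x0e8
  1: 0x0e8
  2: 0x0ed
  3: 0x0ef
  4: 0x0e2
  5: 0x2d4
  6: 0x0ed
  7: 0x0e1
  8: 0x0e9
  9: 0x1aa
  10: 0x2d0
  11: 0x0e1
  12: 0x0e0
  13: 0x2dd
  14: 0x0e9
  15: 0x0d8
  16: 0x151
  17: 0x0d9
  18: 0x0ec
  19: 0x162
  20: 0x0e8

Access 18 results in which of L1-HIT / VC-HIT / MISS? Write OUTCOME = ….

OUTCOME = L1-HIT

#0 0xe8→b14/s6 MISS; vc=[]
#1 0xe8→b14/s6 L1-HIT; vc=[]
#2 0xed→b14/s6 L1-HIT; vc=[]
#3 0xef→b14/s6 L1-HIT; vc=[]
#4 0xe2→b14/s6 L1-HIT; vc=[]
#5 0x2d4→b45/s5 MISS; vc=[]
#6 0xed→b14/s6 L1-HIT; vc=[]
#7 0xe1→b14/s6 L1-HIT; vc=[]
#8 0xe9→b14/s6 L1-HIT; vc=[]
#9 0x1aa→b26/s2 MISS; vc=[]
#10 0x2d0→b45/s5 L1-HIT; vc=[]
#11 0xe1→b14/s6 L1-HIT; vc=[]
#12 0xe0→b14/s6 L1-HIT; vc=[]
#13 0x2dd→b45/s5 L1-HIT; vc=[]
#14 0xe9→b14/s6 L1-HIT; vc=[]
#15 0xd8→b13/s5 MISS; vc=[45]
#16 0x151→b21/s5 MISS; vc=[45,13]
#17 0xd9→b13/s5 VC-HIT; vc=[45,21]
#18 0xec→b14/s6 L1-HIT; vc=[45,21]
#19 0x162→b22/s6 MISS; vc=[45,21,14]
#20 0xe8→b14/s6 VC-HIT; vc=[45,21,22]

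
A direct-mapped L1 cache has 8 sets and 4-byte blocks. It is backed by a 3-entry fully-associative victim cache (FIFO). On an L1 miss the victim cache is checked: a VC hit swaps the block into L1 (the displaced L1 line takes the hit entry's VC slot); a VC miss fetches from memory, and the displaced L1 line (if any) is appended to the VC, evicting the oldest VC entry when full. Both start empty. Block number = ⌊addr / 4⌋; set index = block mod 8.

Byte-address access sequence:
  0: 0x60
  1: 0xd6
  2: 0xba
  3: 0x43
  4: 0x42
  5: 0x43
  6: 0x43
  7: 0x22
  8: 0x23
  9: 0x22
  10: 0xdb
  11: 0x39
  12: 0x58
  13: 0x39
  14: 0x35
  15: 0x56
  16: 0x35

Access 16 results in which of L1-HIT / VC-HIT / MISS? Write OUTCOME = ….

  [0] addr=0x60 blk=24 s=0: MISS | VC []
  [1] addr=0xd6 blk=53 s=5: MISS | VC []
  [2] addr=0xba blk=46 s=6: MISS | VC []
  [3] addr=0x43 blk=16 s=0: MISS | VC [24]
  [4] addr=0x42 blk=16 s=0: L1-HIT | VC [24]
  [5] addr=0x43 blk=16 s=0: L1-HIT | VC [24]
  [6] addr=0x43 blk=16 s=0: L1-HIT | VC [24]
  [7] addr=0x22 blk=8 s=0: MISS | VC [24, 16]
  [8] addr=0x23 blk=8 s=0: L1-HIT | VC [24, 16]
  [9] addr=0x22 blk=8 s=0: L1-HIT | VC [24, 16]
  [10] addr=0xdb blk=54 s=6: MISS | VC [24, 16, 46]
  [11] addr=0x39 blk=14 s=6: MISS | VC [16, 46, 54]
  [12] addr=0x58 blk=22 s=6: MISS | VC [46, 54, 14]
  [13] addr=0x39 blk=14 s=6: VC-HIT | VC [46, 54, 22]
  [14] addr=0x35 blk=13 s=5: MISS | VC [54, 22, 53]
  [15] addr=0x56 blk=21 s=5: MISS | VC [22, 53, 13]
  [16] addr=0x35 blk=13 s=5: VC-HIT | VC [22, 53, 21]

OUTCOME = VC-HIT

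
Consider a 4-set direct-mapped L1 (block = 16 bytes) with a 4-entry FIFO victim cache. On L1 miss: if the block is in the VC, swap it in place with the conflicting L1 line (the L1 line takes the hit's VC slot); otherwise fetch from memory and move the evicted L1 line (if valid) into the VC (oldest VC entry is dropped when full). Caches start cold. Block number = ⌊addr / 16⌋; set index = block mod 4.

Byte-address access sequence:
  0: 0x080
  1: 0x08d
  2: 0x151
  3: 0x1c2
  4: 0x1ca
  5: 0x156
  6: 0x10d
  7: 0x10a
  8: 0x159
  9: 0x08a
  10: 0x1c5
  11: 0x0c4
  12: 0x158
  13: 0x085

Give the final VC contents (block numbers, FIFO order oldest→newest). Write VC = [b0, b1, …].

VC = [16, 12, 28]

0: 0x80 (blk 8, set 0) → MISS  vc=[]
1: 0x8d (blk 8, set 0) → L1-HIT  vc=[]
2: 0x151 (blk 21, set 1) → MISS  vc=[]
3: 0x1c2 (blk 28, set 0) → MISS  vc=[8]
4: 0x1ca (blk 28, set 0) → L1-HIT  vc=[8]
5: 0x156 (blk 21, set 1) → L1-HIT  vc=[8]
6: 0x10d (blk 16, set 0) → MISS  vc=[8, 28]
7: 0x10a (blk 16, set 0) → L1-HIT  vc=[8, 28]
8: 0x159 (blk 21, set 1) → L1-HIT  vc=[8, 28]
9: 0x8a (blk 8, set 0) → VC-HIT  vc=[16, 28]
10: 0x1c5 (blk 28, set 0) → VC-HIT  vc=[16, 8]
11: 0xc4 (blk 12, set 0) → MISS  vc=[16, 8, 28]
12: 0x158 (blk 21, set 1) → L1-HIT  vc=[16, 8, 28]
13: 0x85 (blk 8, set 0) → VC-HIT  vc=[16, 12, 28]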